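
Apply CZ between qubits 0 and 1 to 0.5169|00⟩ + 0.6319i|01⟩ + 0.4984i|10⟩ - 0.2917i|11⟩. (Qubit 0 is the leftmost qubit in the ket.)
0.5169|00⟩ + 0.6319i|01⟩ + 0.4984i|10⟩ + 0.2917i|11⟩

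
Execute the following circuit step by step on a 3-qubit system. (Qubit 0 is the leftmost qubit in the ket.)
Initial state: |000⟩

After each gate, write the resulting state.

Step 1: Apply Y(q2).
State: i|001⟩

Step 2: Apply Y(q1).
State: -|011⟩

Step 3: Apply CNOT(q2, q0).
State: -|111⟩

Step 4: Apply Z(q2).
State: |111⟩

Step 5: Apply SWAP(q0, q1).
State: |111⟩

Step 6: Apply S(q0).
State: i|111⟩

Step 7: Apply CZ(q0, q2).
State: -i|111⟩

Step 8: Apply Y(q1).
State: -|101⟩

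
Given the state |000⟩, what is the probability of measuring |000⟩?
1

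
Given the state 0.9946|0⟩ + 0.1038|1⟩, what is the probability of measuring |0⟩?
0.9892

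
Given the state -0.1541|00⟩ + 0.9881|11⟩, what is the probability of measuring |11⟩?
0.9763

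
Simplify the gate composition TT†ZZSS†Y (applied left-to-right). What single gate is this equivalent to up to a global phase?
Y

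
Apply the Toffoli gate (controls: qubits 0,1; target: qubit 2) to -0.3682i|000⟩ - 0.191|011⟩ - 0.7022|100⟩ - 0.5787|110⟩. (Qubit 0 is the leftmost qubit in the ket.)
-0.3682i|000⟩ - 0.191|011⟩ - 0.7022|100⟩ - 0.5787|111⟩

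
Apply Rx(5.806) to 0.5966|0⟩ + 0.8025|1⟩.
(-0.5797 - 0.1897i)|0⟩ + (-0.7798 - 0.141i)|1⟩

Rx(5.806) = [[cos(θ/2), −i·sin(θ/2)], [−i·sin(θ/2), cos(θ/2)]]; θ = 5.806, cos(θ/2) ≈ -0.971672, sin(θ/2) ≈ 0.236335.
With a = amp(|0⟩) = 0.5966 and b = amp(|1⟩) = 0.8025:
new amp(|0⟩) = (-0.971672)·a + (-0.236335i)·b = (-0.5797 - 0.1897i)
new amp(|1⟩) = (-0.236335i)·a + (-0.971672)·b = (-0.7798 - 0.141i)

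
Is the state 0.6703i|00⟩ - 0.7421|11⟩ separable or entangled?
Entangled

Writing the state as a|00⟩ + b|01⟩ + c|10⟩ + d|11⟩, it is a product state iff ad − bc = 0.
Here (a, b, c, d) = (0.6703i, 0, 0, -0.7421): ad − bc = (0.6703i)(-0.7421) − (0)(0) = -0.4974i ≠ 0, so the state is entangled.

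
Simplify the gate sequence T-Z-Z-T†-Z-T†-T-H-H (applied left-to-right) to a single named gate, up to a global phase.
Z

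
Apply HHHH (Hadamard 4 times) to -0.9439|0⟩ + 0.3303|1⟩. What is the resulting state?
-0.9439|0⟩ + 0.3303|1⟩

H² = I, so an even number of Hadamards cancels: H^4 = I and the state is unchanged.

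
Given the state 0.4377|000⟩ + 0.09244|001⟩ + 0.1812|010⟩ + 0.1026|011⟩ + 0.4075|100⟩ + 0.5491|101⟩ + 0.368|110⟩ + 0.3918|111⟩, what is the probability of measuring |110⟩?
0.1354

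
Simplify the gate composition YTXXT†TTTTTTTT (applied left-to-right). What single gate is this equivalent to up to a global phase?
Y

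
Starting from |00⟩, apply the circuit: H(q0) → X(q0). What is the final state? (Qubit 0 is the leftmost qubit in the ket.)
1/√2|00⟩ + 1/√2|10⟩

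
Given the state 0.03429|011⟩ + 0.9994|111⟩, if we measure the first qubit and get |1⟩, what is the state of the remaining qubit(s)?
|11⟩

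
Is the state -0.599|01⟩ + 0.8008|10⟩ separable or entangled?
Entangled

Writing the state as a|00⟩ + b|01⟩ + c|10⟩ + d|11⟩, it is a product state iff ad − bc = 0.
Here (a, b, c, d) = (0, -0.599, 0.8008, 0): ad − bc = (0)(0) − (-0.599)(0.8008) = 0.4797 ≠ 0, so the state is entangled.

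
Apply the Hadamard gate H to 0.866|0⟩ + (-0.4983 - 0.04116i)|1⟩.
(0.26 - 0.0291i)|0⟩ + (0.9647 + 0.0291i)|1⟩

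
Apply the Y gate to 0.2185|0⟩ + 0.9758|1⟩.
-0.9758i|0⟩ + 0.2185i|1⟩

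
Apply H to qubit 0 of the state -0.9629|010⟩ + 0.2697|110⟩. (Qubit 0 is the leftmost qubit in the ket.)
-0.4902|010⟩ - 0.8716|110⟩

H on qubit 0 mixes each pair of kets that differ only in qubit 0: amplitudes (a, b) of (|…0…⟩, |…1…⟩) become ((a + b)/√2, (a − b)/√2). Kets absent from the input have amplitude 0.
(|010⟩, |110⟩): (a, b) = (-0.9629, 0.2697) → (-0.4902, -0.8716)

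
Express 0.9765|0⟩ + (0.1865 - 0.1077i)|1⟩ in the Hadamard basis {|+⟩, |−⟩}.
(0.8224 - 0.07616i)|+⟩ + (0.5586 + 0.07616i)|−⟩

With |ψ⟩ = α|0⟩ + β|1⟩, the Hadamard-basis coefficients are ⟨+|ψ⟩ = (α + β)/√2 and ⟨−|ψ⟩ = (α − β)/√2.
Here α = 0.9765, β = (0.1865 - 0.1077i): (α + β)/√2 = (0.8224 - 0.07616i), (α − β)/√2 = (0.5586 + 0.07616i).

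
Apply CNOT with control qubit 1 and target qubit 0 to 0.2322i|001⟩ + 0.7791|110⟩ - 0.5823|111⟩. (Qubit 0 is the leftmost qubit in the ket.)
0.2322i|001⟩ + 0.7791|010⟩ - 0.5823|011⟩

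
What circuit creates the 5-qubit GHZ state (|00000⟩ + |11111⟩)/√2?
H(q0) → CNOT(q0,q1) → CNOT(q0,q2) → CNOT(q0,q3) → CNOT(q0,q4)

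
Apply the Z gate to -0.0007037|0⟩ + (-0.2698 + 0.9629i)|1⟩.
-0.0007037|0⟩ + (0.2698 - 0.9629i)|1⟩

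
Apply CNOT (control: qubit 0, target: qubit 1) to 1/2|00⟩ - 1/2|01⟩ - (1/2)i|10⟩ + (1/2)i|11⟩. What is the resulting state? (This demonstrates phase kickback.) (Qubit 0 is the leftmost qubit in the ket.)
1/2|00⟩ - 1/2|01⟩ + (1/2)i|10⟩ - (1/2)i|11⟩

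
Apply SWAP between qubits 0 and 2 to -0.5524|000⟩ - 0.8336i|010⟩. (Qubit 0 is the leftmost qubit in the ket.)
-0.5524|000⟩ - 0.8336i|010⟩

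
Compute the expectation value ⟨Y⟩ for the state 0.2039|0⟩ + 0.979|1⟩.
0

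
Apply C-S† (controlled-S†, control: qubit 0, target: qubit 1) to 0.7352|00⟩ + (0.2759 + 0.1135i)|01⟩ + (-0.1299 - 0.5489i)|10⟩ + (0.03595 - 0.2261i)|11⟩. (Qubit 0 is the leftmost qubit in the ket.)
0.7352|00⟩ + (0.2759 + 0.1135i)|01⟩ + (-0.1299 - 0.5489i)|10⟩ + (-0.2261 - 0.03595i)|11⟩

C-S† leaves the control-|0⟩ kets |00⟩, |01⟩ unchanged and applies S† to qubit 1 on the control-|1⟩ pair (|10⟩, |11⟩).
S† = [[1, 0], [0, -i]].
With a = amp(|10⟩) = (-0.1299 - 0.5489i) and b = amp(|11⟩) = (0.03595 - 0.2261i):
new amp(|10⟩) = (1)·a = (-0.1299 - 0.5489i)
new amp(|11⟩) = (-i)·b = (-0.2261 - 0.03595i)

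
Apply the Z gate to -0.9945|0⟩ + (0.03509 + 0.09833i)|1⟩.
-0.9945|0⟩ + (-0.03509 - 0.09833i)|1⟩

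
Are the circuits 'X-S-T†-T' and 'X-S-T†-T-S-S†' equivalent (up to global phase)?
Yes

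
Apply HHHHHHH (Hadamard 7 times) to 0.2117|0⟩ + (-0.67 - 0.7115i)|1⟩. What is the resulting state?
(-0.3241 - 0.5031i)|0⟩ + (0.6235 + 0.5031i)|1⟩

H² = I, so H^7 = H: a single Hadamard. With (a, b) = (0.2117, (-0.67 - 0.7115i)), H gives ((a + b)/√2, (a − b)/√2) = ((-0.3241 - 0.5031i), (0.6235 + 0.5031i)).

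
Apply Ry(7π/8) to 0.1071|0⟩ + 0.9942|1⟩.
-0.9542|0⟩ + 0.299|1⟩

Ry(7π/8) = [[cos(θ/2), −sin(θ/2)], [sin(θ/2), cos(θ/2)]]; θ = 7π/8, cos(θ/2) ≈ 0.19509, sin(θ/2) ≈ 0.980785.
With a = amp(|0⟩) = 0.1071 and b = amp(|1⟩) = 0.9942:
new amp(|0⟩) = (0.19509)·a + (-0.980785)·b = -0.9542
new amp(|1⟩) = (0.980785)·a + (0.19509)·b = 0.299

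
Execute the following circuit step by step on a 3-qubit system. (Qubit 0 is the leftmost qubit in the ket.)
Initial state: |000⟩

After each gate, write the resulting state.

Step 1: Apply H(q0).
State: 1/√2|000⟩ + 1/√2|100⟩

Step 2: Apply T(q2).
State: 1/√2|000⟩ + 1/√2|100⟩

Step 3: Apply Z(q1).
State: 1/√2|000⟩ + 1/√2|100⟩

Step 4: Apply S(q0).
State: 1/√2|000⟩ + (1/√2)i|100⟩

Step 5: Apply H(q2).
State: 1/2|000⟩ + 1/2|001⟩ + (1/2)i|100⟩ + (1/2)i|101⟩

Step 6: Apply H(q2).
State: 1/√2|000⟩ + (1/√2)i|100⟩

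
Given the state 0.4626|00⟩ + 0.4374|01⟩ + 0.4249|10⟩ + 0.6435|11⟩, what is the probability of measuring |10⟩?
0.1805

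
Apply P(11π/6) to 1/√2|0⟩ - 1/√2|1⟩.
1/√2|0⟩ + (-0.6124 + (1/√8)i)|1⟩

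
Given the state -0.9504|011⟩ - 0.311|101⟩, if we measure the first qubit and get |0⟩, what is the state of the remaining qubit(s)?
-|11⟩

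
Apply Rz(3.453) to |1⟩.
(-0.1551 + 0.9879i)|1⟩

Rz(3.453) = [[e^(−iθ/2), 0], [0, e^(iθ/2)]] with e^(±iθ/2) = cos(θ/2) ± i·sin(θ/2); θ = 3.453, cos(θ/2) ≈ -0.155075, sin(θ/2) ≈ 0.987903.
With a = amp(|0⟩) = 0 and b = amp(|1⟩) = 1:
new amp(|0⟩) = (-0.155075 - 0.987903i)·a = 0
new amp(|1⟩) = (-0.155075 + 0.987903i)·b = (-0.1551 + 0.9879i)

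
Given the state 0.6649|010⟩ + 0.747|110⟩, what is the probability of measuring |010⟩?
0.4421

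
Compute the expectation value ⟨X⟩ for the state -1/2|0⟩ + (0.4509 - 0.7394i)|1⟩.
-0.4509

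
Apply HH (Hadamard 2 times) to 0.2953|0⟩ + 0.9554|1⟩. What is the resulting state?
0.2953|0⟩ + 0.9554|1⟩

H² = I, so an even number of Hadamards cancels: H^2 = I and the state is unchanged.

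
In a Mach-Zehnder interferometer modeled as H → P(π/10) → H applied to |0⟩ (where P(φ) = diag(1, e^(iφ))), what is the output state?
(0.9755 + 0.1545i)|0⟩ + (0.02447 - 0.1545i)|1⟩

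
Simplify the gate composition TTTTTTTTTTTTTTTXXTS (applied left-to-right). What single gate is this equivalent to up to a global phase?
S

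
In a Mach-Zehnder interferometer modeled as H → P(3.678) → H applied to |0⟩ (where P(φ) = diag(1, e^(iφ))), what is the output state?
(0.07022 - 0.2555i)|0⟩ + (0.9298 + 0.2555i)|1⟩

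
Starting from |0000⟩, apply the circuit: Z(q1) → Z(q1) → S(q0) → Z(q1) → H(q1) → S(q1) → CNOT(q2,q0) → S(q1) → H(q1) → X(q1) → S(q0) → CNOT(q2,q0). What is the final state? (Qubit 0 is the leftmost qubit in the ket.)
|0000⟩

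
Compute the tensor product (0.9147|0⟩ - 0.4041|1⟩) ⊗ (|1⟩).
0.9147|01⟩ - 0.4041|11⟩

amp(|b₁b₂…⟩) = product of the factor amplitudes for bits b₁, b₂, …; only kets whose every factor amplitude is nonzero survive.
|01⟩: (0.9147)(1) = 0.9147
|11⟩: (-0.4041)(1) = -0.4041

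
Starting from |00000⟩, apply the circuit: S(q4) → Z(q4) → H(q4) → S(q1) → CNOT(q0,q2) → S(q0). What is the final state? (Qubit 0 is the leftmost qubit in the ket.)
1/√2|00000⟩ + 1/√2|00001⟩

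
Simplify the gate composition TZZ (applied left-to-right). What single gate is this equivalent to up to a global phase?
T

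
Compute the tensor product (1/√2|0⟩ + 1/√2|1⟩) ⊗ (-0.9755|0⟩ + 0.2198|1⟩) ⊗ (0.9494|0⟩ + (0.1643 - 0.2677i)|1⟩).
-0.6549|000⟩ + (-0.1133 + 0.1847i)|001⟩ + 0.1476|010⟩ + (0.02554 - 0.04161i)|011⟩ - 0.6549|100⟩ + (-0.1133 + 0.1847i)|101⟩ + 0.1476|110⟩ + (0.02554 - 0.04161i)|111⟩

amp(|b₁b₂…⟩) = product of the factor amplitudes for bits b₁, b₂, …; only kets whose every factor amplitude is nonzero survive.
|000⟩: (1/√2)(-0.9755)(0.9494) = -0.6549
|001⟩: (1/√2)(-0.9755)(0.1643 - 0.2677i) = (-0.1133 + 0.1847i)
|010⟩: (1/√2)(0.2198)(0.9494) = 0.1476
|011⟩: (1/√2)(0.2198)(0.1643 - 0.2677i) = (0.02554 - 0.04161i)
|100⟩: (1/√2)(-0.9755)(0.9494) = -0.6549
|101⟩: (1/√2)(-0.9755)(0.1643 - 0.2677i) = (-0.1133 + 0.1847i)
|110⟩: (1/√2)(0.2198)(0.9494) = 0.1476
|111⟩: (1/√2)(0.2198)(0.1643 - 0.2677i) = (0.02554 - 0.04161i)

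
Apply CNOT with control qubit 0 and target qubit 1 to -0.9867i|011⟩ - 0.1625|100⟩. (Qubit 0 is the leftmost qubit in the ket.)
-0.9867i|011⟩ - 0.1625|110⟩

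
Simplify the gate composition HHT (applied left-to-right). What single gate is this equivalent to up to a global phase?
T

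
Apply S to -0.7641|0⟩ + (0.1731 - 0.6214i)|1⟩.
-0.7641|0⟩ + (0.6214 + 0.1731i)|1⟩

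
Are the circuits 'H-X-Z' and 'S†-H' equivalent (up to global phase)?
No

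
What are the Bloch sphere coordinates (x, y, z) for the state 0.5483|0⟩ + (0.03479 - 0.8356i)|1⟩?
(0.03815, -0.9163, -0.3988)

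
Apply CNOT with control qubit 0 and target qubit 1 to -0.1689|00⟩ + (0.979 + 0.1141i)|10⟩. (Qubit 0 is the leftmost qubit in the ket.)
-0.1689|00⟩ + (0.979 + 0.1141i)|11⟩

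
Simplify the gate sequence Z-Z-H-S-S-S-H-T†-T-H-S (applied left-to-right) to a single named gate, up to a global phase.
H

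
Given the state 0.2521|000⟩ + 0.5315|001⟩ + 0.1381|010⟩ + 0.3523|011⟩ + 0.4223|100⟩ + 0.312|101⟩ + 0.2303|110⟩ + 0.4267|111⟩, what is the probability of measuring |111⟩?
0.1821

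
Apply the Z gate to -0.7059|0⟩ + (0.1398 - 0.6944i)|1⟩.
-0.7059|0⟩ + (-0.1398 + 0.6944i)|1⟩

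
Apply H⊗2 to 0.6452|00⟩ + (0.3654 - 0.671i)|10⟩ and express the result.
(0.5053 - 0.3355i)|00⟩ + (0.5053 - 0.3355i)|01⟩ + (0.1399 + 0.3355i)|10⟩ + (0.1399 + 0.3355i)|11⟩

H⊗2 gives amp(|y⟩) = (1/2) Σ_x (−1)^(x·y) amp(|x⟩), where x·y is the number of positions in which both x and y have a 1.
|00⟩: (0.6452 + (0.3654 - 0.671i))/2 = (0.5053 - 0.3355i)
|01⟩: (0.6452 + (0.3654 - 0.671i))/2 = (0.5053 - 0.3355i)
|10⟩: (0.6452 - (0.3654 - 0.671i))/2 = (0.1399 + 0.3355i)
|11⟩: (0.6452 - (0.3654 - 0.671i))/2 = (0.1399 + 0.3355i)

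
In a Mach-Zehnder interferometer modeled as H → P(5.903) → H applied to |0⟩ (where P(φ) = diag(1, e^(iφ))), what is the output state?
(0.9643 - 0.1855i)|0⟩ + (0.0357 + 0.1855i)|1⟩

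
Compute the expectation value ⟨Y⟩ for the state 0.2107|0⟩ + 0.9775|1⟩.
0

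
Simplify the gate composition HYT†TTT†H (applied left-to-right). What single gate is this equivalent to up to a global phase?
Y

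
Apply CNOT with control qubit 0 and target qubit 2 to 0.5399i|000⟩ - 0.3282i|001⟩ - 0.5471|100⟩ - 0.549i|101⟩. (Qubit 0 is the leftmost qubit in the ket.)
0.5399i|000⟩ - 0.3282i|001⟩ - 0.549i|100⟩ - 0.5471|101⟩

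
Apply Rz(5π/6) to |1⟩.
(0.2588 + 0.9659i)|1⟩

Rz(5π/6) = [[e^(−iθ/2), 0], [0, e^(iθ/2)]] with e^(±iθ/2) = cos(θ/2) ± i·sin(θ/2); θ = 5π/6, cos(θ/2) ≈ 0.258819, sin(θ/2) ≈ 0.965926.
With a = amp(|0⟩) = 0 and b = amp(|1⟩) = 1:
new amp(|0⟩) = (0.258819 - 0.965926i)·a = 0
new amp(|1⟩) = (0.258819 + 0.965926i)·b = (0.2588 + 0.9659i)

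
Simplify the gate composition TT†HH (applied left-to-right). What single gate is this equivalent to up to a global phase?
I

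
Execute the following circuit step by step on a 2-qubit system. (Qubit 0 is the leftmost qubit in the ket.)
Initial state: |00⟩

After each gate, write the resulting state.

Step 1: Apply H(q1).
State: 1/√2|00⟩ + 1/√2|01⟩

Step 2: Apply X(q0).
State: 1/√2|10⟩ + 1/√2|11⟩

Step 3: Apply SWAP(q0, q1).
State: 1/√2|01⟩ + 1/√2|11⟩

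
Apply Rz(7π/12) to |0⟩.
(0.6088 - 0.7934i)|0⟩

Rz(7π/12) = [[e^(−iθ/2), 0], [0, e^(iθ/2)]] with e^(±iθ/2) = cos(θ/2) ± i·sin(θ/2); θ = 7π/12, cos(θ/2) ≈ 0.608761, sin(θ/2) ≈ 0.793353.
With a = amp(|0⟩) = 1 and b = amp(|1⟩) = 0:
new amp(|0⟩) = (0.608761 - 0.793353i)·a = (0.6088 - 0.7934i)
new amp(|1⟩) = (0.608761 + 0.793353i)·b = 0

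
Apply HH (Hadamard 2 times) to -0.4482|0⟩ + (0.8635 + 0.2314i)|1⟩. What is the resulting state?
-0.4482|0⟩ + (0.8635 + 0.2314i)|1⟩

H² = I, so an even number of Hadamards cancels: H^2 = I and the state is unchanged.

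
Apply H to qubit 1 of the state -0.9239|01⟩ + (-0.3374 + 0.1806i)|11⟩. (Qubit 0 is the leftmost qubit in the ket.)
-0.6533|00⟩ + 0.6533|01⟩ + (-0.2386 + 0.1277i)|10⟩ + (0.2386 - 0.1277i)|11⟩

H on qubit 1 mixes each pair of kets that differ only in qubit 1: amplitudes (a, b) of (|…0…⟩, |…1…⟩) become ((a + b)/√2, (a − b)/√2). Kets absent from the input have amplitude 0.
(|00⟩, |01⟩): (a, b) = (0, -0.9239) → (-0.6533, 0.6533)
(|10⟩, |11⟩): (a, b) = (0, (-0.3374 + 0.1806i)) → ((-0.2386 + 0.1277i), (0.2386 - 0.1277i))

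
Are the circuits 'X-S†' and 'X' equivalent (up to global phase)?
No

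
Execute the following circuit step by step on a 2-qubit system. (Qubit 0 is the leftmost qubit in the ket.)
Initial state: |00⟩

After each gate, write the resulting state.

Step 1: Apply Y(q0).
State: i|10⟩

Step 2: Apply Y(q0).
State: |00⟩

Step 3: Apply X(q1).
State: |01⟩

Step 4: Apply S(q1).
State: i|01⟩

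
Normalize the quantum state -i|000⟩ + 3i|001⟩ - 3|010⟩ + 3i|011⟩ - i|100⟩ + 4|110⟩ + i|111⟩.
-0.1474i|000⟩ + 0.4423i|001⟩ - 0.4423|010⟩ + 0.4423i|011⟩ - 0.1474i|100⟩ + 0.5898|110⟩ + 0.1474i|111⟩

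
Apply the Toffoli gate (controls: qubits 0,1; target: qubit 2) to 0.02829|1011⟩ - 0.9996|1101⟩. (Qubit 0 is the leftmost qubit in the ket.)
0.02829|1011⟩ - 0.9996|1111⟩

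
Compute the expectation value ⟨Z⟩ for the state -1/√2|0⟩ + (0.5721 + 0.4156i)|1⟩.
-0.00002177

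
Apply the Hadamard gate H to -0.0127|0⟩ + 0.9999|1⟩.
0.6981|0⟩ - 0.716|1⟩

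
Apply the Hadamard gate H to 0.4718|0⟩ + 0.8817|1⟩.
0.9571|0⟩ - 0.2898|1⟩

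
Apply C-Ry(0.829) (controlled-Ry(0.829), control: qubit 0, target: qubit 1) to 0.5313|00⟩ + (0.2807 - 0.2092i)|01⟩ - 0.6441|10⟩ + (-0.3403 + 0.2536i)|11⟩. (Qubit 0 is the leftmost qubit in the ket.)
0.5313|00⟩ + (0.2807 - 0.2092i)|01⟩ + (-0.4525 - 0.1021i)|10⟩ + (-0.5709 + 0.2321i)|11⟩

C-Ry(0.829) leaves the control-|0⟩ kets |00⟩, |01⟩ unchanged and applies Ry(0.829) to qubit 1 on the control-|1⟩ pair (|10⟩, |11⟩).
Ry(0.829) = [[cos(θ/2), −sin(θ/2)], [sin(θ/2), cos(θ/2)]]; θ = 0.829, cos(θ/2) ≈ 0.915318, sin(θ/2) ≈ 0.402732.
With a = amp(|10⟩) = -0.6441 and b = amp(|11⟩) = (-0.3403 + 0.2536i):
new amp(|10⟩) = (0.915318)·a + (-0.402732)·b = (-0.4525 - 0.1021i)
new amp(|11⟩) = (0.402732)·a + (0.915318)·b = (-0.5709 + 0.2321i)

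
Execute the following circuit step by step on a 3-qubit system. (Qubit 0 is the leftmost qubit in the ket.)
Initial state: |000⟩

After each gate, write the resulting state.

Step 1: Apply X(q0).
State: |100⟩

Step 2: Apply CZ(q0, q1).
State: |100⟩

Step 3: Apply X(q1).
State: |110⟩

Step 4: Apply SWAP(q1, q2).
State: |101⟩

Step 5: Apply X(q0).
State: |001⟩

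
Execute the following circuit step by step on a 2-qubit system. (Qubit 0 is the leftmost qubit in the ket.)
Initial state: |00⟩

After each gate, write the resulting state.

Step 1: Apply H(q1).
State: 1/√2|00⟩ + 1/√2|01⟩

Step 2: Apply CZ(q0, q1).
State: 1/√2|00⟩ + 1/√2|01⟩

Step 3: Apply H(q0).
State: 1/2|00⟩ + 1/2|01⟩ + 1/2|10⟩ + 1/2|11⟩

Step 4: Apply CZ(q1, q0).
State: 1/2|00⟩ + 1/2|01⟩ + 1/2|10⟩ - 1/2|11⟩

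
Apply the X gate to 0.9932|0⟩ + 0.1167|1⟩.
0.1167|0⟩ + 0.9932|1⟩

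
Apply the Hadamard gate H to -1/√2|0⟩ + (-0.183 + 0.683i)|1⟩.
(-0.6294 + 0.483i)|0⟩ + (-0.3706 - 0.483i)|1⟩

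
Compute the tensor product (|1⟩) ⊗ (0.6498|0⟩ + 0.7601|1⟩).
0.6498|10⟩ + 0.7601|11⟩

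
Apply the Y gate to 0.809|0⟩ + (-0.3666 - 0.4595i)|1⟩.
(-0.4595 + 0.3666i)|0⟩ + 0.809i|1⟩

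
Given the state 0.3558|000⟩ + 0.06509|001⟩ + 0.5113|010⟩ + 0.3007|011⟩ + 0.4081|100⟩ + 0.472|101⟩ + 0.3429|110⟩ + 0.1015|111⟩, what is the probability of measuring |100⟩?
0.1665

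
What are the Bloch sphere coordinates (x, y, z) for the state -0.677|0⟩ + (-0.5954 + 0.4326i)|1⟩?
(0.8062, -0.5857, -0.08331)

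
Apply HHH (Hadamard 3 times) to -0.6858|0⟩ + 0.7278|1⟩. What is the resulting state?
0.0297|0⟩ - 0.9996|1⟩

H² = I, so H^3 = H: a single Hadamard. With (a, b) = (-0.6858, 0.7278), H gives ((a + b)/√2, (a − b)/√2) = (0.0297, -0.9996).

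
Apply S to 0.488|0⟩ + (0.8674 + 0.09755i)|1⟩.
0.488|0⟩ + (-0.09755 + 0.8674i)|1⟩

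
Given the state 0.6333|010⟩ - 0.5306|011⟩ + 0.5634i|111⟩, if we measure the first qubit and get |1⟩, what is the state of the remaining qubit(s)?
i|11⟩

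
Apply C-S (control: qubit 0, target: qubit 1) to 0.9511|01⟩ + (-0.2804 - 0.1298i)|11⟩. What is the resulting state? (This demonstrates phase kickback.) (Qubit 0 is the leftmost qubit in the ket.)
0.9511|01⟩ + (0.1298 - 0.2804i)|11⟩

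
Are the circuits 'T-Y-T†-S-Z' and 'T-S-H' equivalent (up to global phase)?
No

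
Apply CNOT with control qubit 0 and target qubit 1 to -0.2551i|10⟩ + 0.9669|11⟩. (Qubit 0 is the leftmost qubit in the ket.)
0.9669|10⟩ - 0.2551i|11⟩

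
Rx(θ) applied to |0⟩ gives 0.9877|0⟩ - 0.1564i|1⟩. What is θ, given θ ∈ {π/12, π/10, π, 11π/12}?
π/10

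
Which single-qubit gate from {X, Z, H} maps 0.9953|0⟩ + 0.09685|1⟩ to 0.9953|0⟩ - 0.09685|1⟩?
Z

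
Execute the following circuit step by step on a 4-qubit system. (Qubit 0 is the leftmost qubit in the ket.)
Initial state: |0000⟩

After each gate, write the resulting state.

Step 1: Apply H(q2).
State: 1/√2|0000⟩ + 1/√2|0010⟩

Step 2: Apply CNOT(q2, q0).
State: 1/√2|0000⟩ + 1/√2|1010⟩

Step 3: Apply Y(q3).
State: (1/√2)i|0001⟩ + (1/√2)i|1011⟩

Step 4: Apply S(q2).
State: (1/√2)i|0001⟩ - 1/√2|1011⟩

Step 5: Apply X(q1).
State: (1/√2)i|0101⟩ - 1/√2|1111⟩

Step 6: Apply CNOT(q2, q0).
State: (1/√2)i|0101⟩ - 1/√2|0111⟩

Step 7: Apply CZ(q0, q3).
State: (1/√2)i|0101⟩ - 1/√2|0111⟩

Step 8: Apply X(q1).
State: (1/√2)i|0001⟩ - 1/√2|0011⟩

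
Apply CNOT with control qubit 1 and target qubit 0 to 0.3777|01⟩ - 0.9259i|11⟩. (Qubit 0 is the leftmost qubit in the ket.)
-0.9259i|01⟩ + 0.3777|11⟩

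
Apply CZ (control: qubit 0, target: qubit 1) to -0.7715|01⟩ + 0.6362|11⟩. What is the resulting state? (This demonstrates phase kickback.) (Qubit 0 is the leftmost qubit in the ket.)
-0.7715|01⟩ - 0.6362|11⟩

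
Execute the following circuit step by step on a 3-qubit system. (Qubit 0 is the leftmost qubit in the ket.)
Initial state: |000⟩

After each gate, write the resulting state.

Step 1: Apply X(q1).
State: |010⟩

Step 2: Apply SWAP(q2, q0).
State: |010⟩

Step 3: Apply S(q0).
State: |010⟩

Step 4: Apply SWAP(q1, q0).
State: |100⟩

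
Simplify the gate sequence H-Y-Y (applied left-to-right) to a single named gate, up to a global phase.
H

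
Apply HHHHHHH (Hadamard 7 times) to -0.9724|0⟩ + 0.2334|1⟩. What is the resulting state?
-0.5226|0⟩ - 0.8526|1⟩

H² = I, so H^7 = H: a single Hadamard. With (a, b) = (-0.9724, 0.2334), H gives ((a + b)/√2, (a − b)/√2) = (-0.5226, -0.8526).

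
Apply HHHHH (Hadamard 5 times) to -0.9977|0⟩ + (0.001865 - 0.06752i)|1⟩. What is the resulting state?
(-0.7042 - 0.04774i)|0⟩ + (-0.7068 + 0.04774i)|1⟩

H² = I, so H^5 = H: a single Hadamard. With (a, b) = (-0.9977, (0.001865 - 0.06752i)), H gives ((a + b)/√2, (a − b)/√2) = ((-0.7042 - 0.04774i), (-0.7068 + 0.04774i)).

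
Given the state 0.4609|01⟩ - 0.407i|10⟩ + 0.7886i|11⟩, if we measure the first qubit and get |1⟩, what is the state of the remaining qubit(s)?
-0.4586i|0⟩ + 0.8886i|1⟩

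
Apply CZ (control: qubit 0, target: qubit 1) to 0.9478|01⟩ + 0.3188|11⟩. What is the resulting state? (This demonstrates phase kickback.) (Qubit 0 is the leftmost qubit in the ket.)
0.9478|01⟩ - 0.3188|11⟩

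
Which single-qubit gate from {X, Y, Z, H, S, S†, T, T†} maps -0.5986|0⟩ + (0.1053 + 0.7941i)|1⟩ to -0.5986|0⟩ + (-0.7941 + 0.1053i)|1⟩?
S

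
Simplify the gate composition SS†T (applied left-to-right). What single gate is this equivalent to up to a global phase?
T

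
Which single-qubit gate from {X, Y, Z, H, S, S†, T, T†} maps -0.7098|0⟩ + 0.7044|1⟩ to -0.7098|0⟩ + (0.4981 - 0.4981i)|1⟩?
T†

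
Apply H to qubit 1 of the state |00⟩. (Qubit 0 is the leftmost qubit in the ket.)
1/√2|00⟩ + 1/√2|01⟩

H on qubit 1 mixes each pair of kets that differ only in qubit 1: amplitudes (a, b) of (|…0…⟩, |…1…⟩) become ((a + b)/√2, (a − b)/√2). Kets absent from the input have amplitude 0.
(|00⟩, |01⟩): (a, b) = (1, 0) → (1/√2, 1/√2)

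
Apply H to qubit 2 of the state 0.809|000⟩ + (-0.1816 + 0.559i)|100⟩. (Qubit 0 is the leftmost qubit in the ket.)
0.572|000⟩ + 0.572|001⟩ + (-0.1284 + 0.3953i)|100⟩ + (-0.1284 + 0.3953i)|101⟩

H on qubit 2 mixes each pair of kets that differ only in qubit 2: amplitudes (a, b) of (|…0…⟩, |…1…⟩) become ((a + b)/√2, (a − b)/√2). Kets absent from the input have amplitude 0.
(|000⟩, |001⟩): (a, b) = (0.809, 0) → (0.572, 0.572)
(|100⟩, |101⟩): (a, b) = ((-0.1816 + 0.559i), 0) → ((-0.1284 + 0.3953i), (-0.1284 + 0.3953i))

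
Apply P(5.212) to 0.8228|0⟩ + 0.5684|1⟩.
0.8228|0⟩ + (0.2723 - 0.4989i)|1⟩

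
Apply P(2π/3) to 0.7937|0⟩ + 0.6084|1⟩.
0.7937|0⟩ + (-0.3042 + 0.5269i)|1⟩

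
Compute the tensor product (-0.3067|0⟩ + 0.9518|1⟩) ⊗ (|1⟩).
-0.3067|01⟩ + 0.9518|11⟩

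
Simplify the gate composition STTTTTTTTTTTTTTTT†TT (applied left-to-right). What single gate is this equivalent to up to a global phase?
S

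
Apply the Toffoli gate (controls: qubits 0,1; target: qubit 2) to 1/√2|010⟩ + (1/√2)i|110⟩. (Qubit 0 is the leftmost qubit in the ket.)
1/√2|010⟩ + (1/√2)i|111⟩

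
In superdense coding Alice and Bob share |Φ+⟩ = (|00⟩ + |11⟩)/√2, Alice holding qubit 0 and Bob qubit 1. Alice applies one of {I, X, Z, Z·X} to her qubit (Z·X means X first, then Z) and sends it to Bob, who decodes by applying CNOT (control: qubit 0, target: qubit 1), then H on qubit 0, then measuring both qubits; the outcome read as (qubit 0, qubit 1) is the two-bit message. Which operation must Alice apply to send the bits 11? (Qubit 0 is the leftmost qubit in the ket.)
Z·X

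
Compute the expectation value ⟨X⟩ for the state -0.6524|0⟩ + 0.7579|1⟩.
-0.9889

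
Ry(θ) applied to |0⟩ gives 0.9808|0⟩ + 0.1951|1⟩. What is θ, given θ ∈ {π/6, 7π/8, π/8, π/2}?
π/8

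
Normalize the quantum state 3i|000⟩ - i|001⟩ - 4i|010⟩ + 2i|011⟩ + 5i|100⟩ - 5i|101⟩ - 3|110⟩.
0.318i|000⟩ - 0.106i|001⟩ - 0.424i|010⟩ + 0.212i|011⟩ + 0.53i|100⟩ - 0.53i|101⟩ - 0.318|110⟩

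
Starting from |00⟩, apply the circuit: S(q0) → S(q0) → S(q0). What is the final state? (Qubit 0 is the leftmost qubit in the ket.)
|00⟩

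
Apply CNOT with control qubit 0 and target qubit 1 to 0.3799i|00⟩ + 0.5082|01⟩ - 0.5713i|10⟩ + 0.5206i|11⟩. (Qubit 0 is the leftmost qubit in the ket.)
0.3799i|00⟩ + 0.5082|01⟩ + 0.5206i|10⟩ - 0.5713i|11⟩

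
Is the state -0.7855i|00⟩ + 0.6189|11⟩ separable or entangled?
Entangled

Writing the state as a|00⟩ + b|01⟩ + c|10⟩ + d|11⟩, it is a product state iff ad − bc = 0.
Here (a, b, c, d) = (-0.7855i, 0, 0, 0.6189): ad − bc = (-0.7855i)(0.6189) − (0)(0) = -0.4861i ≠ 0, so the state is entangled.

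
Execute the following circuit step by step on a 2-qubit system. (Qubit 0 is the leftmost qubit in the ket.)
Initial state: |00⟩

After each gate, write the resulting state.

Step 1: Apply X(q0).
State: |10⟩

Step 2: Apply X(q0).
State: |00⟩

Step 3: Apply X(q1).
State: |01⟩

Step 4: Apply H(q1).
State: 1/√2|00⟩ - 1/√2|01⟩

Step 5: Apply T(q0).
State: 1/√2|00⟩ - 1/√2|01⟩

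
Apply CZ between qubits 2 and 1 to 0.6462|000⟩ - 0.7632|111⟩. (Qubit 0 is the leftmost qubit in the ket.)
0.6462|000⟩ + 0.7632|111⟩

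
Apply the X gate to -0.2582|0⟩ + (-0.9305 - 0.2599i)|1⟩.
(-0.9305 - 0.2599i)|0⟩ - 0.2582|1⟩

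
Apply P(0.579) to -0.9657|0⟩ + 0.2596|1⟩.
-0.9657|0⟩ + (0.2173 + 0.142i)|1⟩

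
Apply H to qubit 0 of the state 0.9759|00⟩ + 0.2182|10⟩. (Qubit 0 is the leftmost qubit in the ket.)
0.8444|00⟩ + 0.5358|10⟩

H on qubit 0 mixes each pair of kets that differ only in qubit 0: amplitudes (a, b) of (|…0…⟩, |…1…⟩) become ((a + b)/√2, (a − b)/√2). Kets absent from the input have amplitude 0.
(|00⟩, |10⟩): (a, b) = (0.9759, 0.2182) → (0.8444, 0.5358)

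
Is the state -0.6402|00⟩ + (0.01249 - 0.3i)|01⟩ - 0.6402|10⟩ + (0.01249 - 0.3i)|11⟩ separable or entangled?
Separable

Writing the state as a|00⟩ + b|01⟩ + c|10⟩ + d|11⟩, it is a product state iff ad − bc = 0.
Here (a, b, c, d) = (-0.6402, (0.01249 - 0.3i), -0.6402, (0.01249 - 0.3i)): ad − bc = (-0.6402)(0.01249 - 0.3i) − (0.01249 - 0.3i)(-0.6402) = 0, so the state is separable.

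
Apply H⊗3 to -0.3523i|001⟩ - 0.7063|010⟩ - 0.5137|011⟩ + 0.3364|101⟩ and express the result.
(-0.3124 - 0.1246i)|000⟩ + (-0.187 + 0.1246i)|001⟩ + (0.5503 - 0.1246i)|010⟩ + (-0.05084 + 0.1246i)|011⟩ + (-0.5503 - 0.1246i)|100⟩ + (0.05084 + 0.1246i)|101⟩ + (0.3124 - 0.1246i)|110⟩ + (0.187 + 0.1246i)|111⟩

H⊗3 gives amp(|y⟩) = (1/2√2) Σ_x (−1)^(x·y) amp(|x⟩), where x·y is the number of positions in which both x and y have a 1.
|000⟩: (-0.3523i - 0.7063 - 0.5137 + 0.3364)/(2√2) = (-0.3124 - 0.1246i)
|001⟩: (0.3523i - 0.7063 + 0.5137 - 0.3364)/(2√2) = (-0.187 + 0.1246i)
|010⟩: (-0.3523i + 0.7063 + 0.5137 + 0.3364)/(2√2) = (0.5503 - 0.1246i)
|011⟩: (0.3523i + 0.7063 - 0.5137 - 0.3364)/(2√2) = (-0.05084 + 0.1246i)
|100⟩: (-0.3523i - 0.7063 - 0.5137 - 0.3364)/(2√2) = (-0.5503 - 0.1246i)
|101⟩: (0.3523i - 0.7063 + 0.5137 + 0.3364)/(2√2) = (0.05084 + 0.1246i)
|110⟩: (-0.3523i + 0.7063 + 0.5137 - 0.3364)/(2√2) = (0.3124 - 0.1246i)
|111⟩: (0.3523i + 0.7063 - 0.5137 + 0.3364)/(2√2) = (0.187 + 0.1246i)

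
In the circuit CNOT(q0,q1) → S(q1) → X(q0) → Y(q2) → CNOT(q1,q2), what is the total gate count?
5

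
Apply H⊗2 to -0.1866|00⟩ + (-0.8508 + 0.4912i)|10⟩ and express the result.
(-0.5187 + 0.2456i)|00⟩ + (-0.5187 + 0.2456i)|01⟩ + (0.3321 - 0.2456i)|10⟩ + (0.3321 - 0.2456i)|11⟩

H⊗2 gives amp(|y⟩) = (1/2) Σ_x (−1)^(x·y) amp(|x⟩), where x·y is the number of positions in which both x and y have a 1.
|00⟩: (-0.1866 + (-0.8508 + 0.4912i))/2 = (-0.5187 + 0.2456i)
|01⟩: (-0.1866 + (-0.8508 + 0.4912i))/2 = (-0.5187 + 0.2456i)
|10⟩: (-0.1866 - (-0.8508 + 0.4912i))/2 = (0.3321 - 0.2456i)
|11⟩: (-0.1866 - (-0.8508 + 0.4912i))/2 = (0.3321 - 0.2456i)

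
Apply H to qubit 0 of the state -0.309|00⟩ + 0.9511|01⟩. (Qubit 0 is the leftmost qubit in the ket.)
-0.2185|00⟩ + 0.6725|01⟩ - 0.2185|10⟩ + 0.6725|11⟩

H on qubit 0 mixes each pair of kets that differ only in qubit 0: amplitudes (a, b) of (|…0…⟩, |…1…⟩) become ((a + b)/√2, (a − b)/√2). Kets absent from the input have amplitude 0.
(|00⟩, |10⟩): (a, b) = (-0.309, 0) → (-0.2185, -0.2185)
(|01⟩, |11⟩): (a, b) = (0.9511, 0) → (0.6725, 0.6725)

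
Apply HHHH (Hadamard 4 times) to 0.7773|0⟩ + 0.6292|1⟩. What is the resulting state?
0.7773|0⟩ + 0.6292|1⟩

H² = I, so an even number of Hadamards cancels: H^4 = I and the state is unchanged.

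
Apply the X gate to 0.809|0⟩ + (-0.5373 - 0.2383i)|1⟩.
(-0.5373 - 0.2383i)|0⟩ + 0.809|1⟩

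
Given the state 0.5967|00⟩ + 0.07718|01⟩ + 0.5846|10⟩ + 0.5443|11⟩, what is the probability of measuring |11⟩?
0.2963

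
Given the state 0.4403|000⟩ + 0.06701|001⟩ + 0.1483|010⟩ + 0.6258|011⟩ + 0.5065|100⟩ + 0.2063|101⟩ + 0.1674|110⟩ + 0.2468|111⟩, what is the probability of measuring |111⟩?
0.06091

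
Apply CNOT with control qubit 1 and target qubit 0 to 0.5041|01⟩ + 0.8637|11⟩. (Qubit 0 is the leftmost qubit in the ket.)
0.8637|01⟩ + 0.5041|11⟩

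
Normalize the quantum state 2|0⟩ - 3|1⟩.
0.5547|0⟩ - 0.8321|1⟩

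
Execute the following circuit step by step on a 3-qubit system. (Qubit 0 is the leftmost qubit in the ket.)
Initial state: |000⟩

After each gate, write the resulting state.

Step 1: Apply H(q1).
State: 1/√2|000⟩ + 1/√2|010⟩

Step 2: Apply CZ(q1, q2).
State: 1/√2|000⟩ + 1/√2|010⟩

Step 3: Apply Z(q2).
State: 1/√2|000⟩ + 1/√2|010⟩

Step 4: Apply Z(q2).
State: 1/√2|000⟩ + 1/√2|010⟩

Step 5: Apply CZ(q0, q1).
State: 1/√2|000⟩ + 1/√2|010⟩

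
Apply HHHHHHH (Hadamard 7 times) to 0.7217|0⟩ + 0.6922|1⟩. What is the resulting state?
0.9998|0⟩ + 0.02086|1⟩

H² = I, so H^7 = H: a single Hadamard. With (a, b) = (0.7217, 0.6922), H gives ((a + b)/√2, (a − b)/√2) = (0.9998, 0.02086).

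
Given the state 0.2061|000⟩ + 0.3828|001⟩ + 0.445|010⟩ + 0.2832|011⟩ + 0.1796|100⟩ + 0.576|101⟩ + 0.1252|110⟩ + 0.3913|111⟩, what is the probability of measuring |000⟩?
0.04248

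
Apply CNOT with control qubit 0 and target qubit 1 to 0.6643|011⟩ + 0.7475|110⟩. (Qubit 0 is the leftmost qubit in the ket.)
0.6643|011⟩ + 0.7475|100⟩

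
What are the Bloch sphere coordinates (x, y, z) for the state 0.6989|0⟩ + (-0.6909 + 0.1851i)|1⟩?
(-0.9657, 0.2587, -0.02314)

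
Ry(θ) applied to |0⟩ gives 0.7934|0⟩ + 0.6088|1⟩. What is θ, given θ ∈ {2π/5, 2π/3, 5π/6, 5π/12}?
5π/12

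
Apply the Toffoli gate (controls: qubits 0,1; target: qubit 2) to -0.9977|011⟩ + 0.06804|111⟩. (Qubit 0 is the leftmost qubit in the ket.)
-0.9977|011⟩ + 0.06804|110⟩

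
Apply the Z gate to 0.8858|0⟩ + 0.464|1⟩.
0.8858|0⟩ - 0.464|1⟩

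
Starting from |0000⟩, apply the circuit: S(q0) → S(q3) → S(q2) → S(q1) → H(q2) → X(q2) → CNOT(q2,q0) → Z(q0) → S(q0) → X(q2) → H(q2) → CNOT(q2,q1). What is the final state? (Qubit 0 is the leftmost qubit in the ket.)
1/2|0000⟩ - 1/2|0110⟩ - (1/2)i|1000⟩ - (1/2)i|1110⟩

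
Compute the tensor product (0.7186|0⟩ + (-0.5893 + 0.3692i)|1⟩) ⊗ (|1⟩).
0.7186|01⟩ + (-0.5893 + 0.3692i)|11⟩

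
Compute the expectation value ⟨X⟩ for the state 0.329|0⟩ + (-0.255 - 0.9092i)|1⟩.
-0.1678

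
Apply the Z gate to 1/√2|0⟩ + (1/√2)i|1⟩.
1/√2|0⟩ - (1/√2)i|1⟩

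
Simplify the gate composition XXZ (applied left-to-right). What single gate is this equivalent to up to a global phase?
Z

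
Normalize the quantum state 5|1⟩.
|1⟩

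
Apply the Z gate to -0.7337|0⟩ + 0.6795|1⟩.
-0.7337|0⟩ - 0.6795|1⟩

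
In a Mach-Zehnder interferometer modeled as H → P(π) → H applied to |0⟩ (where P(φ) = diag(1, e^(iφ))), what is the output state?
|1⟩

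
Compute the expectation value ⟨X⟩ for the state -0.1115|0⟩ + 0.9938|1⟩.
-0.2216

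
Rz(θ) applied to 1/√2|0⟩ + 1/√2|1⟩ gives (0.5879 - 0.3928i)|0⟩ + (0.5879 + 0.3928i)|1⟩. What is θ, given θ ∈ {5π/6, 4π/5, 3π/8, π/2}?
3π/8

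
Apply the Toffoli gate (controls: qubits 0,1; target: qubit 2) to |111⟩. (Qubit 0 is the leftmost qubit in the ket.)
|110⟩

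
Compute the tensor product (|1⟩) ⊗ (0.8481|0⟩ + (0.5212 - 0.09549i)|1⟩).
0.8481|10⟩ + (0.5212 - 0.09549i)|11⟩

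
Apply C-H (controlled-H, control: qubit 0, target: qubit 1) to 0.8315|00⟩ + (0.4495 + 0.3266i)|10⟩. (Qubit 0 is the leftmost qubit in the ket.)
0.8315|00⟩ + (0.3178 + 0.2309i)|10⟩ + (0.3178 + 0.2309i)|11⟩

C-H leaves the control-|0⟩ kets |00⟩, |01⟩ unchanged and applies H to qubit 1 on the control-|1⟩ pair (|10⟩, |11⟩).
H = [[1/√2, 1/√2], [1/√2, -1/√2]].
With a = amp(|10⟩) = (0.4495 + 0.3266i) and b = amp(|11⟩) = 0:
new amp(|10⟩) = (1/√2)·a + (1/√2)·b = (0.3178 + 0.2309i)
new amp(|11⟩) = (1/√2)·a + (-1/√2)·b = (0.3178 + 0.2309i)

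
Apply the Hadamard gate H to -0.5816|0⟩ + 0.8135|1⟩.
0.164|0⟩ - 0.9865|1⟩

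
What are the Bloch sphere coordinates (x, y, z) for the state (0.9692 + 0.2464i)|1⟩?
(0, 0, -1)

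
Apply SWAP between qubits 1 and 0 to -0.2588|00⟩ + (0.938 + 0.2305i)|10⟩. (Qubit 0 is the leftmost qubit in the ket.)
-0.2588|00⟩ + (0.938 + 0.2305i)|01⟩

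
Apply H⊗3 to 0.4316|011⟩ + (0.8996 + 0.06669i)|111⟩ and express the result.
(0.4707 + 0.02358i)|000⟩ + (-0.4707 - 0.02358i)|001⟩ + (-0.4707 - 0.02358i)|010⟩ + (0.4707 + 0.02358i)|011⟩ + (-0.1655 - 0.02358i)|100⟩ + (0.1655 + 0.02358i)|101⟩ + (0.1655 + 0.02358i)|110⟩ + (-0.1655 - 0.02358i)|111⟩

H⊗3 gives amp(|y⟩) = (1/2√2) Σ_x (−1)^(x·y) amp(|x⟩), where x·y is the number of positions in which both x and y have a 1.
|000⟩: (0.4316 + (0.8996 + 0.06669i))/(2√2) = (0.4707 + 0.02358i)
|001⟩: (-0.4316 - (0.8996 + 0.06669i))/(2√2) = (-0.4707 - 0.02358i)
|010⟩: (-0.4316 - (0.8996 + 0.06669i))/(2√2) = (-0.4707 - 0.02358i)
|011⟩: (0.4316 + (0.8996 + 0.06669i))/(2√2) = (0.4707 + 0.02358i)
|100⟩: (0.4316 - (0.8996 + 0.06669i))/(2√2) = (-0.1655 - 0.02358i)
|101⟩: (-0.4316 + (0.8996 + 0.06669i))/(2√2) = (0.1655 + 0.02358i)
|110⟩: (-0.4316 + (0.8996 + 0.06669i))/(2√2) = (0.1655 + 0.02358i)
|111⟩: (0.4316 - (0.8996 + 0.06669i))/(2√2) = (-0.1655 - 0.02358i)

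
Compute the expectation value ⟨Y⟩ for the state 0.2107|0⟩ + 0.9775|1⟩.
0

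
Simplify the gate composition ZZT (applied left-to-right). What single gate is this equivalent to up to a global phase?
T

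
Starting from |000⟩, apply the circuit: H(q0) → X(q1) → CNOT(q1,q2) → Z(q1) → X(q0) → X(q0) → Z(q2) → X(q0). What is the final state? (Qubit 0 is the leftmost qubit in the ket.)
1/√2|011⟩ + 1/√2|111⟩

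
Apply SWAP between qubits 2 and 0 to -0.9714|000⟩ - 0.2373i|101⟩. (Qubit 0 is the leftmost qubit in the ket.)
-0.9714|000⟩ - 0.2373i|101⟩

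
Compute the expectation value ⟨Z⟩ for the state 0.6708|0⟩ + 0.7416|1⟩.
-0.1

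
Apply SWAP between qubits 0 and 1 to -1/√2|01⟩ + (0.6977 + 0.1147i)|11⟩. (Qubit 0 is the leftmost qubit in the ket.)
-1/√2|10⟩ + (0.6977 + 0.1147i)|11⟩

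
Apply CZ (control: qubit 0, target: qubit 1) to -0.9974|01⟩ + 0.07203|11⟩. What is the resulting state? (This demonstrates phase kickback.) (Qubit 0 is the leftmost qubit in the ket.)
-0.9974|01⟩ - 0.07203|11⟩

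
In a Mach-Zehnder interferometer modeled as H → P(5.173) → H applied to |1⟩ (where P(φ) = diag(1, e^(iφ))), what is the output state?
(0.2778 + 0.4479i)|0⟩ + (0.7222 - 0.4479i)|1⟩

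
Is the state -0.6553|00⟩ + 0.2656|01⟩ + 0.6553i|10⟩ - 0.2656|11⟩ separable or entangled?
Entangled

Writing the state as a|00⟩ + b|01⟩ + c|10⟩ + d|11⟩, it is a product state iff ad − bc = 0.
Here (a, b, c, d) = (-0.6553, 0.2656, 0.6553i, -0.2656): ad − bc = (-0.6553)(-0.2656) − (0.2656)(0.6553i) = (0.174 - 0.174i) ≠ 0, so the state is entangled.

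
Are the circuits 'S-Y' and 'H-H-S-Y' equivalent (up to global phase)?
Yes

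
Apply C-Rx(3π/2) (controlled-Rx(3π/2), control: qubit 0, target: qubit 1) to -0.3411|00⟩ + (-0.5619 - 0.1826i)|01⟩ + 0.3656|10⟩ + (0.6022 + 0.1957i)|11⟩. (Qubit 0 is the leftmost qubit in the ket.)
-0.3411|00⟩ + (-0.5619 - 0.1826i)|01⟩ + (-0.1201 - 0.4258i)|10⟩ + (-0.4258 - 0.3969i)|11⟩

C-Rx(3π/2) leaves the control-|0⟩ kets |00⟩, |01⟩ unchanged and applies Rx(3π/2) to qubit 1 on the control-|1⟩ pair (|10⟩, |11⟩).
Rx(3π/2) = [[cos(θ/2), −i·sin(θ/2)], [−i·sin(θ/2), cos(θ/2)]]; θ = 3π/2, cos(θ/2) ≈ -0.707107, sin(θ/2) ≈ 0.707107.
With a = amp(|10⟩) = 0.3656 and b = amp(|11⟩) = (0.6022 + 0.1957i):
new amp(|10⟩) = (-0.707107)·a + (-0.707107i)·b = (-0.1201 - 0.4258i)
new amp(|11⟩) = (-0.707107i)·a + (-0.707107)·b = (-0.4258 - 0.3969i)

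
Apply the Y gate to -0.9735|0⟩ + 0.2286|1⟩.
-0.2286i|0⟩ - 0.9735i|1⟩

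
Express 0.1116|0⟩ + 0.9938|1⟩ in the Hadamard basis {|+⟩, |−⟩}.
0.7816|+⟩ - 0.6238|−⟩

With |ψ⟩ = α|0⟩ + β|1⟩, the Hadamard-basis coefficients are ⟨+|ψ⟩ = (α + β)/√2 and ⟨−|ψ⟩ = (α − β)/√2.
Here α = 0.1116, β = 0.9938: (α + β)/√2 = 0.7816, (α − β)/√2 = -0.6238.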